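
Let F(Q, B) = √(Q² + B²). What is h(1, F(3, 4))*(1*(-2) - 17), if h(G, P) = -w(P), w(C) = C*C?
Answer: 475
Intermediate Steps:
w(C) = C²
F(Q, B) = √(B² + Q²)
h(G, P) = -P²
h(1, F(3, 4))*(1*(-2) - 17) = (-(√(4² + 3²))²)*(1*(-2) - 17) = (-(√(16 + 9))²)*(-2 - 17) = -(√25)²*(-19) = -1*5²*(-19) = -1*25*(-19) = -25*(-19) = 475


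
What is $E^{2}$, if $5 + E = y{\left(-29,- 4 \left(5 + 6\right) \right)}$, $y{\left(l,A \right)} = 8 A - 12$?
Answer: $136161$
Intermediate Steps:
$y{\left(l,A \right)} = -12 + 8 A$
$E = -369$ ($E = -5 + \left(-12 + 8 \left(- 4 \left(5 + 6\right)\right)\right) = -5 + \left(-12 + 8 \left(\left(-4\right) 11\right)\right) = -5 + \left(-12 + 8 \left(-44\right)\right) = -5 - 364 = -369$)
$E^{2} = \left(-369\right)^{2} = 136161$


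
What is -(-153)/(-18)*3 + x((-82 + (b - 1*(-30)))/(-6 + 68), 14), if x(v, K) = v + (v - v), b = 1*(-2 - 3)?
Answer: -819/31 ≈ -26.419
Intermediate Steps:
b = -5 (b = 1*(-5) = -5)
x(v, K) = v (x(v, K) = v + 0 = v)
-(-153)/(-18)*3 + x((-82 + (b - 1*(-30)))/(-6 + 68), 14) = -(-153)/(-18)*3 + (-82 + (-5 - 1*(-30)))/(-6 + 68) = -(-153)*(-1)/18*3 + (-82 + (-5 + 30))/62 = -9*17/18*3 + (-82 + 25)*(1/62) = -17/2*3 - 57*1/62 = -51/2 - 57/62 = -819/31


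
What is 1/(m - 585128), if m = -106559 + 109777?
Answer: -1/581910 ≈ -1.7185e-6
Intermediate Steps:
m = 3218
1/(m - 585128) = 1/(3218 - 585128) = 1/(-581910) = -1/581910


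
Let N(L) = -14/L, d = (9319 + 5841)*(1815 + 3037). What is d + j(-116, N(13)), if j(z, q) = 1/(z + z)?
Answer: 17065066239/232 ≈ 7.3556e+7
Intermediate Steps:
d = 73556320 (d = 15160*4852 = 73556320)
j(z, q) = 1/(2*z)
d + j(-116, N(13)) = 73556320 + (½)/(-116) = 73556320 + (½)*(-1/116) = 73556320 - 1/232 = 17065066239/232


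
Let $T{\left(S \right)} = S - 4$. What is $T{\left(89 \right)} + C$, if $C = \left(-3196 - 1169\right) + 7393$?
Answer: $3113$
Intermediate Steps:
$C = 3028$ ($C = -4365 + 7393 = 3028$)
$T{\left(S \right)} = -4 + S$
$T{\left(89 \right)} + C = \left(-4 + 89\right) + 3028 = 85 + 3028 = 3113$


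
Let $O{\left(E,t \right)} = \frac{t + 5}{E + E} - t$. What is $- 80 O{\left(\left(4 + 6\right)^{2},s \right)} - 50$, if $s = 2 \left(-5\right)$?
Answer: $-848$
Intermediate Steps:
$s = -10$
$O{\left(E,t \right)} = - t + \frac{5 + t}{2 E}$ ($O{\left(E,t \right)} = \frac{5 + t}{2 E} - t = - t + \frac{5 + t}{2 E}$)
$- 80 O{\left(\left(4 + 6\right)^{2},s \right)} - 50 = - 80 \frac{5 - 10 - 2 \left(4 + 6\right)^{2} \left(-10\right)}{2 \left(4 + 6\right)^{2}} - 50 = - 80 \frac{5 - 10 - 2 \cdot 10^{2} \left(-10\right)}{2 \cdot 10^{2}} - 50 = - 80 \frac{5 - 10 - 200 \left(-10\right)}{2 \cdot 100} - 50 = - 80 \cdot \frac{1}{2} \cdot \frac{1}{100} \left(5 - 10 + 2000\right) - 50 = - 80 \cdot \frac{1}{2} \cdot \frac{1}{100} \cdot 1995 - 50 = \left(-80\right) \frac{399}{40} - 50 = -798 - 50 = -848$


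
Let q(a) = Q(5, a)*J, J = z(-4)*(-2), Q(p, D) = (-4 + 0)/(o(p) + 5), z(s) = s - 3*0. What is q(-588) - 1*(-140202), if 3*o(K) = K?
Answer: 700986/5 ≈ 1.4020e+5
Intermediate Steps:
z(s) = s (z(s) = s + 0 = s)
o(K) = K/3
Q(p, D) = -4/(5 + p/3) (Q(p, D) = (-4 + 0)/(p/3 + 5) = -4/(5 + p/3))
J = 8 (J = -4*(-2) = 8)
q(a) = -24/5 (q(a) = -12/(15 + 5)*8 = -12/20*8 = -12*1/20*8 = -3/5*8 = -24/5)
q(-588) - 1*(-140202) = -24/5 - 1*(-140202) = -24/5 + 140202 = 700986/5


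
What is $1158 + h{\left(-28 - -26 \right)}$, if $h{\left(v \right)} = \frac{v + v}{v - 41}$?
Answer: $\frac{49798}{43} \approx 1158.1$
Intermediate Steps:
$h{\left(v \right)} = \frac{2 v}{-41 + v}$
$1158 + h{\left(-28 - -26 \right)} = 1158 + \frac{2 \left(-28 - -26\right)}{-41 - 2} = 1158 + \frac{2 \left(-28 + 26\right)}{-41 + \left(-28 + 26\right)} = 1158 + 2 \left(-2\right) \frac{1}{-41 - 2} = 1158 + 2 \left(-2\right) \frac{1}{-43} = 1158 + 2 \left(-2\right) \left(- \frac{1}{43}\right) = 1158 + \frac{4}{43} = \frac{49798}{43}$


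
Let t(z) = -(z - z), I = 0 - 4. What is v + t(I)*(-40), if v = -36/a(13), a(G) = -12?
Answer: 3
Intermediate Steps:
I = -4
t(z) = 0 (t(z) = -1*0 = 0)
v = 3 (v = -36/(-12) = -36*(-1/12) = 3)
v + t(I)*(-40) = 3 + 0*(-40) = 3 + 0 = 3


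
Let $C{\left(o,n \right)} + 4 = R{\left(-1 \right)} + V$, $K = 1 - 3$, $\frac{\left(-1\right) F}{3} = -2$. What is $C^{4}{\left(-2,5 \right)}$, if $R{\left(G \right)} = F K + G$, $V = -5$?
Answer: $234256$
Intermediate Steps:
$F = 6$ ($F = \left(-3\right) \left(-2\right) = 6$)
$K = -2$ ($K = 1 - 3 = -2$)
$R{\left(G \right)} = -12 + G$ ($R{\left(G \right)} = 6 \left(-2\right) + G = -12 + G$)
$C{\left(o,n \right)} = -22$ ($C{\left(o,n \right)} = -4 - 18 = -22$)
$C^{4}{\left(-2,5 \right)} = \left(-22\right)^{4} = 234256$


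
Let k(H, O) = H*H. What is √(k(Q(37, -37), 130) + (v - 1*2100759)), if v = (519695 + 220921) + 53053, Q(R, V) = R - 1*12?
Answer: I*√1306465 ≈ 1143.0*I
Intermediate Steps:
Q(R, V) = -12 + R (Q(R, V) = R - 12 = -12 + R)
k(H, O) = H²
v = 793669 (v = 740616 + 53053 = 793669)
√(k(Q(37, -37), 130) + (v - 1*2100759)) = √((-12 + 37)² + (793669 - 1*2100759)) = √(25² + (793669 - 2100759)) = √(625 - 1307090) = √(-1306465) = I*√1306465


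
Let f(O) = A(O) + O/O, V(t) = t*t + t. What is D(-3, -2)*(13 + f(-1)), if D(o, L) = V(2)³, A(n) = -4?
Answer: 2160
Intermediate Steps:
V(t) = t + t² (V(t) = t² + t = t + t²)
D(o, L) = 216 (D(o, L) = (2*(1 + 2))³ = (2*3)³ = 6³ = 216)
f(O) = -3 (f(O) = -4 + O/O = -4 + 1 = -3)
D(-3, -2)*(13 + f(-1)) = 216*(13 - 3) = 216*10 = 2160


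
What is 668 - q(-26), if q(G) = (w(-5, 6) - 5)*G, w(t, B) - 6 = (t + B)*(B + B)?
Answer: 1006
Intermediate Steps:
w(t, B) = 6 + 2*B*(B + t) (w(t, B) = 6 + (t + B)*(B + B) = 6 + (B + t)*(2*B) = 6 + 2*B*(B + t))
q(G) = 13*G (q(G) = ((6 + 2*6² + 2*6*(-5)) - 5)*G = ((6 + 2*36 - 60) - 5)*G = ((6 + 72 - 60) - 5)*G = (18 - 5)*G = 13*G)
668 - q(-26) = 668 - 13*(-26) = 668 - 1*(-338) = 668 + 338 = 1006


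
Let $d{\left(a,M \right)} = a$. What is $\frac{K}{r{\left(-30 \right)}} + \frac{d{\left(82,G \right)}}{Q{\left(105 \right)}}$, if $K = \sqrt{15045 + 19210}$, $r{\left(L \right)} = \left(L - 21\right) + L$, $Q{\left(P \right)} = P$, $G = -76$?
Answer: $\frac{82}{105} - \frac{\sqrt{34255}}{81} \approx -1.504$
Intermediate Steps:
$r{\left(L \right)} = -21 + 2 L$ ($r{\left(L \right)} = \left(-21 + L\right) + L = -21 + 2 L$)
$K = \sqrt{34255} \approx 185.08$
$\frac{K}{r{\left(-30 \right)}} + \frac{d{\left(82,G \right)}}{Q{\left(105 \right)}} = \frac{\sqrt{34255}}{-21 + 2 \left(-30\right)} + \frac{82}{105} = \frac{\sqrt{34255}}{-21 - 60} + 82 \cdot \frac{1}{105} = \frac{\sqrt{34255}}{-81} + \frac{82}{105} = \sqrt{34255} \left(- \frac{1}{81}\right) + \frac{82}{105} = - \frac{\sqrt{34255}}{81} + \frac{82}{105} = \frac{82}{105} - \frac{\sqrt{34255}}{81}$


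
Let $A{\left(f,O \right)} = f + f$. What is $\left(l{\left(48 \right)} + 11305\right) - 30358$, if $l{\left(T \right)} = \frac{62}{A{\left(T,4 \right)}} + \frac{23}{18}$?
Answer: $- \frac{2743355}{144} \approx -19051.0$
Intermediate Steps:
$A{\left(f,O \right)} = 2 f$
$l{\left(T \right)} = \frac{23}{18} + \frac{31}{T}$ ($l{\left(T \right)} = \frac{62}{2 T} + \frac{23}{18} = 62 \frac{1}{2 T} + 23 \cdot \frac{1}{18} = \frac{31}{T} + \frac{23}{18} = \frac{23}{18} + \frac{31}{T}$)
$\left(l{\left(48 \right)} + 11305\right) - 30358 = \left(\left(\frac{23}{18} + \frac{31}{48}\right) + 11305\right) - 30358 = \left(\frac{277}{144} + 11305\right) - 30358 = \frac{1628197}{144} - 30358 = - \frac{2743355}{144}$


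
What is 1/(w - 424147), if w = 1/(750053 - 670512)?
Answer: -79541/33737076526 ≈ -2.3577e-6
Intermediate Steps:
w = 1/79541 ≈ 1.2572e-5
1/(w - 424147) = 1/(1/79541 - 424147) = 1/(-33737076526/79541) = -79541/33737076526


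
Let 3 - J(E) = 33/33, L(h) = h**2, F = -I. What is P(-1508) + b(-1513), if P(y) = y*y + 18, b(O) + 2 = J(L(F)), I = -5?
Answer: 2274082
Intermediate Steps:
F = 5 (F = -1*(-5) = 5)
J(E) = 2 (J(E) = 3 - 33/33 = 3 - 1*1 = 3 - 1 = 2)
b(O) = 0 (b(O) = -2 + 2 = 0)
P(y) = 18 + y**2 (P(y) = y**2 + 18 = 18 + y**2)
P(-1508) + b(-1513) = (18 + (-1508)**2) + 0 = (18 + 2274064) + 0 = 2274082 + 0 = 2274082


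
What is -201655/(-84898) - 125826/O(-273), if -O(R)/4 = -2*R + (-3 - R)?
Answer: 55591067/1358368 ≈ 40.925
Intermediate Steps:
O(R) = 12 + 12*R (O(R) = -4*(-2*R + (-3 - R)) = -4*(-3 - 3*R) = 12 + 12*R)
-201655/(-84898) - 125826/O(-273) = -201655/(-84898) - 125826/(12 + 12*(-273)) = -201655*(-1/84898) - 125826/(12 - 3276) = 201655/84898 - 125826/(-3264) = 201655/84898 - 125826*(-1/3264) = 201655/84898 + 20971/544 = 55591067/1358368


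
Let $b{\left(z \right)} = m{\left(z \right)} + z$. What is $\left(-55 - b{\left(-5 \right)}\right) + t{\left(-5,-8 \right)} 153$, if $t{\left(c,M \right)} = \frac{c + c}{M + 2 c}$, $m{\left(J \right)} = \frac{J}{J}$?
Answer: $34$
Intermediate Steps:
$m{\left(J \right)} = 1$
$b{\left(z \right)} = 1 + z$
$t{\left(c,M \right)} = \frac{2 c}{M + 2 c}$
$\left(-55 - b{\left(-5 \right)}\right) + t{\left(-5,-8 \right)} 153 = \left(-55 - \left(1 - 5\right)\right) + 2 \left(-5\right) \frac{1}{-8 + 2 \left(-5\right)} 153 = \left(-55 - -4\right) + 2 \left(-5\right) \frac{1}{-8 - 10} \cdot 153 = \left(-55 + 4\right) + 2 \left(-5\right) \frac{1}{-18} \cdot 153 = -51 + 2 \left(-5\right) \left(- \frac{1}{18}\right) 153 = -51 + \frac{5}{9} \cdot 153 = -51 + 85 = 34$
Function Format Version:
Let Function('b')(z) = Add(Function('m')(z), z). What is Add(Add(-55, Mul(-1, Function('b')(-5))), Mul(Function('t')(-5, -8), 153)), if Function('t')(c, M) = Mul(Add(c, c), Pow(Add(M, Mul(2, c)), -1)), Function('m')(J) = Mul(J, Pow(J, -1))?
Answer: 34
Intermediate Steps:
Function('m')(J) = 1
Function('b')(z) = Add(1, z)
Function('t')(c, M) = Mul(2, c, Pow(Add(M, Mul(2, c)), -1)) (Function('t')(c, M) = Mul(Mul(2, c), Pow(Add(M, Mul(2, c)), -1)) = Mul(2, c, Pow(Add(M, Mul(2, c)), -1)))
Add(Add(-55, Mul(-1, Function('b')(-5))), Mul(Function('t')(-5, -8), 153)) = Add(Add(-55, Mul(-1, Add(1, -5))), Mul(Mul(2, -5, Pow(Add(-8, Mul(2, -5)), -1)), 153)) = Add(Add(-55, Mul(-1, -4)), Mul(Mul(2, -5, Pow(Add(-8, -10), -1)), 153)) = Add(Add(-55, 4), Mul(Mul(2, -5, Pow(-18, -1)), 153)) = Add(-51, Mul(Mul(2, -5, Rational(-1, 18)), 153)) = Add(-51, Mul(Rational(5, 9), 153)) = Add(-51, 85) = 34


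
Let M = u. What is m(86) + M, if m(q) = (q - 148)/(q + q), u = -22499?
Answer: -1934945/86 ≈ -22499.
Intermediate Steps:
m(q) = (-148 + q)/(2*q) (m(q) = (-148 + q)/((2*q)) = (-148 + q)*(1/(2*q)) = (-148 + q)/(2*q))
M = -22499
m(86) + M = (1/2)*(-148 + 86)/86 - 22499 = (1/2)*(1/86)*(-62) - 22499 = -31/86 - 22499 = -1934945/86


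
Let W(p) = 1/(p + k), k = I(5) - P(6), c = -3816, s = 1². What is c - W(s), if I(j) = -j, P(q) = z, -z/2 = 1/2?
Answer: -11447/3 ≈ -3815.7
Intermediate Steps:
s = 1
z = -1 (z = -2/2 = -2*½ = -1)
P(q) = -1
k = -4 (k = -1*5 - 1*(-1) = -5 + 1 = -4)
W(p) = 1/(-4 + p) (W(p) = 1/(p - 4) = 1/(-4 + p))
c - W(s) = -3816 - 1/(-4 + 1) = -3816 - 1/(-3) = -3816 - 1*(-⅓) = -3816 + ⅓ = -11447/3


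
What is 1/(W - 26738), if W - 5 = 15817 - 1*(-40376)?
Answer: 1/29460 ≈ 3.3944e-5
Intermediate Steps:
W = 56198 (W = 5 + (15817 - 1*(-40376)) = 5 + (15817 + 40376) = 5 + 56193 = 56198)
1/(W - 26738) = 1/(56198 - 26738) = 1/29460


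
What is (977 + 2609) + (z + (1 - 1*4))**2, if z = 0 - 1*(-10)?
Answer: 3635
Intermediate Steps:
z = 10 (z = 0 + 10 = 10)
(977 + 2609) + (z + (1 - 1*4))**2 = (977 + 2609) + (10 + (1 - 1*4))**2 = 3586 + (10 + (1 - 4))**2 = 3586 + (10 - 3)**2 = 3586 + 7**2 = 3586 + 49 = 3635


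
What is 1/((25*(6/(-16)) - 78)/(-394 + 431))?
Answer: -296/699 ≈ -0.42346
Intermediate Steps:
1/((25*(6/(-16)) - 78)/(-394 + 431)) = 1/((25*(6*(-1/16)) - 78)/37) = 1/((25*(-3/8) - 78)*(1/37)) = 1/((-75/8 - 78)*(1/37)) = 1/(-699/8*1/37) = 1/(-699/296) = -296/699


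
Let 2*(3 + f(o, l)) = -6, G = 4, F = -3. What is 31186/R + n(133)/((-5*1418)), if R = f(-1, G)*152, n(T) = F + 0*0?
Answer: -55276501/1616520 ≈ -34.195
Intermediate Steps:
f(o, l) = -6 (f(o, l) = -3 + (½)*(-6) = -3 - 3 = -6)
n(T) = -3 (n(T) = -3 + 0*0 = -3 + 0 = -3)
R = -912 (R = -6*152 = -912)
31186/R + n(133)/((-5*1418)) = 31186/(-912) - 3/((-5*1418)) = 31186*(-1/912) - 3/(-7090) = -15593/456 - 3*(-1/7090) = -15593/456 + 3/7090 = -55276501/1616520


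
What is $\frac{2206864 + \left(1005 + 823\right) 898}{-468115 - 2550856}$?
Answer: $- \frac{3848408}{3018971} \approx -1.2747$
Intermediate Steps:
$\frac{2206864 + \left(1005 + 823\right) 898}{-468115 - 2550856} = \frac{2206864 + 1828 \cdot 898}{-3018971} = \left(2206864 + 1641544\right) \left(- \frac{1}{3018971}\right) = 3848408 \left(- \frac{1}{3018971}\right) = - \frac{3848408}{3018971}$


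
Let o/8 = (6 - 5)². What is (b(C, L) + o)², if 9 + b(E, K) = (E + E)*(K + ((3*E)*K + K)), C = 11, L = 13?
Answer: 100180081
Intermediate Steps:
b(E, K) = -9 + 2*E*(2*K + 3*E*K) (b(E, K) = -9 + (E + E)*(K + ((3*E)*K + K)) = -9 + (2*E)*(K + (3*E*K + K)) = -9 + (2*E)*(K + (K + 3*E*K)) = -9 + (2*E)*(2*K + 3*E*K) = -9 + 2*E*(2*K + 3*E*K))
o = 8 (o = 8*(6 - 5)² = 8*1² = 8*1 = 8)
(b(C, L) + o)² = ((-9 + 4*11*13 + 6*13*11²) + 8)² = ((-9 + 572 + 6*13*121) + 8)² = ((-9 + 572 + 9438) + 8)² = (10001 + 8)² = 10009² = 100180081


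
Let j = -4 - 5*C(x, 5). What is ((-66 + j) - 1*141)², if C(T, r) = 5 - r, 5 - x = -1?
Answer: 44521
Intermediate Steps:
x = 6 (x = 5 - 1*(-1) = 5 + 1 = 6)
j = -4 (j = -4 - 5*(5 - 1*5) = -4 - 5*(5 - 5) = -4 - 5*0 = -4 + 0 = -4)
((-66 + j) - 1*141)² = ((-66 - 4) - 1*141)² = (-70 - 141)² = (-211)² = 44521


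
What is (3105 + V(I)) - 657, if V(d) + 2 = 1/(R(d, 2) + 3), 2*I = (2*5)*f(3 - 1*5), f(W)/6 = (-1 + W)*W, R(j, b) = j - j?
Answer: 7339/3 ≈ 2446.3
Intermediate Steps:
R(j, b) = 0
f(W) = 6*W*(-1 + W) (f(W) = 6*((-1 + W)*W) = 6*(W*(-1 + W)) = 6*W*(-1 + W))
I = 180 (I = ((2*5)*(6*(3 - 1*5)*(-1 + (3 - 1*5))))/2 = (10*(6*(3 - 5)*(-1 + (3 - 5))))/2 = (10*(6*(-2)*(-1 - 2)))/2 = (10*(6*(-2)*(-3)))/2 = (10*36)/2 = (1/2)*360 = 180)
V(d) = -5/3 (V(d) = -2 + 1/(0 + 3) = -2 + 1/3 = -5/3)
(3105 + V(I)) - 657 = (3105 - 5/3) - 657 = 9310/3 - 657 = 7339/3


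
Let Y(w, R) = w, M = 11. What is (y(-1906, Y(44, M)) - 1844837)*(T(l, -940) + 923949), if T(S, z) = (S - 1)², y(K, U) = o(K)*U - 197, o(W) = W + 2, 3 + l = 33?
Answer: -1783744199900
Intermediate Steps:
l = 30 (l = -3 + 33 = 30)
o(W) = 2 + W
y(K, U) = -197 + U*(2 + K) (y(K, U) = (2 + K)*U - 197 = U*(2 + K) - 197 = -197 + U*(2 + K))
T(S, z) = (-1 + S)²
(y(-1906, Y(44, M)) - 1844837)*(T(l, -940) + 923949) = ((-197 + 44*(2 - 1906)) - 1844837)*((-1 + 30)² + 923949) = ((-197 + 44*(-1904)) - 1844837)*(29² + 923949) = ((-197 - 83776) - 1844837)*(841 + 923949) = (-83973 - 1844837)*924790 = -1928810*924790 = -1783744199900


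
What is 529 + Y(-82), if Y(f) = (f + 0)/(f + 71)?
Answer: 5901/11 ≈ 536.45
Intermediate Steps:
Y(f) = f/(71 + f)
529 + Y(-82) = 529 - 82/(71 - 82) = 529 - 82/(-11) = 529 - 82*(-1/11) = 529 + 82/11 = 5901/11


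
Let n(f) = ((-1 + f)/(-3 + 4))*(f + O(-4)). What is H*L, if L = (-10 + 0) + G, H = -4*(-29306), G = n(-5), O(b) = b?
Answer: 5157856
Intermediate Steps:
n(f) = (-1 + f)*(-4 + f) (n(f) = ((-1 + f)/(-3 + 4))*(f - 4) = ((-1 + f)/1)*(-4 + f) = ((-1 + f)*1)*(-4 + f) = (-1 + f)*(-4 + f))
G = 54 (G = 4 + (-5)² - 5*(-5) = 4 + 25 + 25 = 54)
H = 117224
L = 44 (L = (-10 + 0) + 54 = -10 + 54 = 44)
H*L = 117224*44 = 5157856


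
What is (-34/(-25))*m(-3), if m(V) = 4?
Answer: 136/25 ≈ 5.4400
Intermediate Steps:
(-34/(-25))*m(-3) = -34/(-25)*4 = -34*(-1/25)*4 = (34/25)*4 = 136/25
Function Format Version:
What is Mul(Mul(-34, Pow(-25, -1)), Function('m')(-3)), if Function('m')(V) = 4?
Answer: Rational(136, 25) ≈ 5.4400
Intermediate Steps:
Mul(Mul(-34, Pow(-25, -1)), Function('m')(-3)) = Mul(Mul(-34, Pow(-25, -1)), 4) = Mul(Mul(-34, Rational(-1, 25)), 4) = Mul(Rational(34, 25), 4) = Rational(136, 25)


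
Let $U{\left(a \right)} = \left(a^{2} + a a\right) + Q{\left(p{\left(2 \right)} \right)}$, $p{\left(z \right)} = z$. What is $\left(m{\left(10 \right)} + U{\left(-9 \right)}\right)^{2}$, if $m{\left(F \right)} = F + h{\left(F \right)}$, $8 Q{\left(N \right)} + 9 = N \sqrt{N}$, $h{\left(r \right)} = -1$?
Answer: $\frac{1846889}{64} + \frac{1359 \sqrt{2}}{16} \approx 28978.0$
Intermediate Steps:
$Q{\left(N \right)} = - \frac{9}{8} + \frac{N^{\frac{3}{2}}}{8}$ ($Q{\left(N \right)} = - \frac{9}{8} + \frac{N \sqrt{N}}{8} = - \frac{9}{8} + \frac{N^{\frac{3}{2}}}{8}$)
$U{\left(a \right)} = - \frac{9}{8} + 2 a^{2} + \frac{\sqrt{2}}{4}$ ($U{\left(a \right)} = \left(a^{2} + a a\right) - \left(\frac{9}{8} - \frac{2^{\frac{3}{2}}}{8}\right) = \left(a^{2} + a^{2}\right) - \left(\frac{9}{8} - \frac{2 \sqrt{2}}{8}\right) = 2 a^{2} - \left(\frac{9}{8} - \frac{\sqrt{2}}{4}\right) = - \frac{9}{8} + 2 a^{2} + \frac{\sqrt{2}}{4}$)
$m{\left(F \right)} = -1 + F$ ($m{\left(F \right)} = F - 1 = -1 + F$)
$\left(m{\left(10 \right)} + U{\left(-9 \right)}\right)^{2} = \left(\left(-1 + 10\right) + \left(- \frac{9}{8} + 2 \left(-9\right)^{2} + \frac{\sqrt{2}}{4}\right)\right)^{2} = \left(9 + \left(- \frac{9}{8} + 2 \cdot 81 + \frac{\sqrt{2}}{4}\right)\right)^{2} = \left(9 + \left(- \frac{9}{8} + 162 + \frac{\sqrt{2}}{4}\right)\right)^{2} = \left(9 + \left(\frac{1287}{8} + \frac{\sqrt{2}}{4}\right)\right)^{2} = \left(\frac{1359}{8} + \frac{\sqrt{2}}{4}\right)^{2}$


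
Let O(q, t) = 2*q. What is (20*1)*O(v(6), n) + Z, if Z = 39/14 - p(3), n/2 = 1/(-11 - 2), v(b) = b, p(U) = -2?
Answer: 3427/14 ≈ 244.79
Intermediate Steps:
n = -2/13 (n = 2/(-11 - 2) = 2/(-13) = 2*(-1/13) = -2/13 ≈ -0.15385)
Z = 67/14 (Z = 39/14 - 1*(-2) = 39*(1/14) + 2 = 39/14 + 2 = 67/14 ≈ 4.7857)
(20*1)*O(v(6), n) + Z = (20*1)*(2*6) + 67/14 = 20*12 + 67/14 = 240 + 67/14 = 3427/14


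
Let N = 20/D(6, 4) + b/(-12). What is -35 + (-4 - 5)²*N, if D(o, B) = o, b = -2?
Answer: 497/2 ≈ 248.50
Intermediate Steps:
N = 7/2 (N = 20/6 - 2/(-12) = 20*(⅙) - 2*(-1/12) = 10/3 + ⅙ = 7/2 ≈ 3.5000)
-35 + (-4 - 5)²*N = -35 + (-4 - 5)²*(7/2) = -35 + (-9)²*(7/2) = -35 + 81*(7/2) = -35 + 567/2 = 497/2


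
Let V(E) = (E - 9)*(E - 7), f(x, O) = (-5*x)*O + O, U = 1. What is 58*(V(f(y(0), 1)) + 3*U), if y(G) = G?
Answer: 2958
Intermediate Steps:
f(x, O) = O - 5*O*x (f(x, O) = -5*O*x + O = O - 5*O*x)
V(E) = (-9 + E)*(-7 + E)
58*(V(f(y(0), 1)) + 3*U) = 58*((63 + (1*(1 - 5*0))² - 16*(1 - 5*0)) + 3*1) = 58*((63 + (1*(1 + 0))² - 16*(1 + 0)) + 3) = 58*((63 + (1*1)² - 16) + 3) = 58*((63 + 1² - 16*1) + 3) = 58*((63 + 1 - 16) + 3) = 58*(48 + 3) = 58*51 = 2958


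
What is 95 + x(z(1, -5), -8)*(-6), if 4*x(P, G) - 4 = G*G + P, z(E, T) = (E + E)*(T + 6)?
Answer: -10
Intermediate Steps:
z(E, T) = 2*E*(6 + T) (z(E, T) = (2*E)*(6 + T) = 2*E*(6 + T))
x(P, G) = 1 + P/4 + G²/4 (x(P, G) = 1 + (G*G + P)/4 = 1 + (G² + P)/4 = 1 + (P + G²)/4 = 1 + (P/4 + G²/4) = 1 + P/4 + G²/4)
95 + x(z(1, -5), -8)*(-6) = 95 + (1 + (2*1*(6 - 5))/4 + (¼)*(-8)²)*(-6) = 95 + (1 + (2*1*1)/4 + (¼)*64)*(-6) = 95 + (1 + (¼)*2 + 16)*(-6) = 95 + (1 + ½ + 16)*(-6) = 95 + (35/2)*(-6) = 95 - 105 = -10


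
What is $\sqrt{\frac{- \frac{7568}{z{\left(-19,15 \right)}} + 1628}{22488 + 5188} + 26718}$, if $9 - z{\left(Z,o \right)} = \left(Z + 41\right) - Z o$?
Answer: $\frac{\sqrt{234681439963717}}{93721} \approx 163.46$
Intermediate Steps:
$z{\left(Z,o \right)} = -32 - Z + Z o$ ($z{\left(Z,o \right)} = 9 - \left(\left(Z + 41\right) - Z o\right) = 9 - \left(\left(41 + Z\right) - Z o\right) = 9 - \left(41 + Z - Z o\right) = -32 - Z + Z o$)
$\sqrt{\frac{- \frac{7568}{z{\left(-19,15 \right)}} + 1628}{22488 + 5188} + 26718} = \sqrt{\frac{- \frac{7568}{-32 - -19 - 285} + 1628}{22488 + 5188} + 26718} = \sqrt{\frac{- \frac{7568}{-32 + 19 - 285} + 1628}{27676} + 26718} = \sqrt{\left(- \frac{7568}{-298} + 1628\right) \frac{1}{27676} + 26718} = \sqrt{\left(\left(-7568\right) \left(- \frac{1}{298}\right) + 1628\right) \frac{1}{27676} + 26718} = \sqrt{\left(\frac{3784}{149} + 1628\right) \frac{1}{27676} + 26718} = \sqrt{\frac{246356}{149} \cdot \frac{1}{27676} + 26718} = \sqrt{\frac{5599}{93721} + 26718} = \sqrt{\frac{2504043277}{93721}} = \frac{\sqrt{234681439963717}}{93721}$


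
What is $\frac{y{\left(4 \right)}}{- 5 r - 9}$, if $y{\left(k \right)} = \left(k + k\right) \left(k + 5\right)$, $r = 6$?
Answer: $- \frac{24}{13} \approx -1.8462$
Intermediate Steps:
$y{\left(k \right)} = 2 k \left(5 + k\right)$
$\frac{y{\left(4 \right)}}{- 5 r - 9} = \frac{2 \cdot 4 \left(5 + 4\right)}{\left(-5\right) 6 - 9} = \frac{2 \cdot 4 \cdot 9}{-30 - 9} = \frac{72}{-39} = 72 \left(- \frac{1}{39}\right) = - \frac{24}{13}$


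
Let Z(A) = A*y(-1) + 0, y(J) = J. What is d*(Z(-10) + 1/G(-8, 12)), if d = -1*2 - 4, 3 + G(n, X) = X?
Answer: -182/3 ≈ -60.667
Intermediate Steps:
G(n, X) = -3 + X
d = -6 (d = -2 - 4 = -6)
Z(A) = -A (Z(A) = A*(-1) + 0 = -A + 0 = -A)
d*(Z(-10) + 1/G(-8, 12)) = -6*(-1*(-10) + 1/(-3 + 12)) = -6*(10 + 1/9) = -6*(10 + ⅑) = -6*91/9 = -182/3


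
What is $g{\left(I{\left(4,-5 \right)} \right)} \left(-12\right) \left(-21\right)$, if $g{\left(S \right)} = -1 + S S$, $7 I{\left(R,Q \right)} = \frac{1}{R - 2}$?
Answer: $- \frac{1755}{7} \approx -250.71$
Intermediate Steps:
$I{\left(R,Q \right)} = \frac{1}{7 \left(-2 + R\right)}$ ($I{\left(R,Q \right)} = \frac{1}{7 \left(R - 2\right)} = \frac{1}{7 \left(-2 + R\right)}$)
$g{\left(S \right)} = -1 + S^{2}$
$g{\left(I{\left(4,-5 \right)} \right)} \left(-12\right) \left(-21\right) = \left(-1 + \left(\frac{1}{7 \left(-2 + 4\right)}\right)^{2}\right) \left(-12\right) \left(-21\right) = \left(-1 + \left(\frac{1}{7 \cdot 2}\right)^{2}\right) \left(-12\right) \left(-21\right) = \left(-1 + \left(\frac{1}{7} \cdot \frac{1}{2}\right)^{2}\right) \left(-12\right) \left(-21\right) = \left(-1 + \left(\frac{1}{14}\right)^{2}\right) \left(-12\right) \left(-21\right) = \left(-1 + \frac{1}{196}\right) \left(-12\right) \left(-21\right) = \left(- \frac{195}{196}\right) \left(-12\right) \left(-21\right) = \frac{585}{49} \left(-21\right) = - \frac{1755}{7}$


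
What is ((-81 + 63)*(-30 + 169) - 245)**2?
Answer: 7546009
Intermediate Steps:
((-81 + 63)*(-30 + 169) - 245)**2 = (-18*139 - 245)**2 = (-2502 - 245)**2 = (-2747)**2 = 7546009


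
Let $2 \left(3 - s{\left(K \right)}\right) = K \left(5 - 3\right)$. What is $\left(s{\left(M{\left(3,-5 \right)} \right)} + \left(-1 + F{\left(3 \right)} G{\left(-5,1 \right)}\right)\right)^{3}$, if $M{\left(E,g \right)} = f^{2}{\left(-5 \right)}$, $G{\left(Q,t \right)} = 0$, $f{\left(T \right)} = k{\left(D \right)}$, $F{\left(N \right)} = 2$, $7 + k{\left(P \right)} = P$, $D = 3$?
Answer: $-2744$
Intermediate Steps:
$k{\left(P \right)} = -7 + P$
$f{\left(T \right)} = -4$ ($f{\left(T \right)} = -7 + 3 = -4$)
$M{\left(E,g \right)} = 16$ ($M{\left(E,g \right)} = \left(-4\right)^{2} = 16$)
$s{\left(K \right)} = 3 - K$ ($s{\left(K \right)} = 3 - \frac{K \left(5 - 3\right)}{2} = 3 - \frac{K 2}{2} = 3 - \frac{2 K}{2} = 3 - K$)
$\left(s{\left(M{\left(3,-5 \right)} \right)} + \left(-1 + F{\left(3 \right)} G{\left(-5,1 \right)}\right)\right)^{3} = \left(\left(3 - 16\right) + \left(-1 + 2 \cdot 0\right)\right)^{3} = \left(\left(3 - 16\right) + \left(-1 + 0\right)\right)^{3} = \left(-13 - 1\right)^{3} = \left(-14\right)^{3} = -2744$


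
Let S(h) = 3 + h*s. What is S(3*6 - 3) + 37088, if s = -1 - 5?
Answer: 37001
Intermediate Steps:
s = -6
S(h) = 3 - 6*h (S(h) = 3 + h*(-6) = 3 - 6*h)
S(3*6 - 3) + 37088 = (3 - 6*(3*6 - 3)) + 37088 = (3 - 6*(18 - 3)) + 37088 = (3 - 6*15) + 37088 = (3 - 90) + 37088 = -87 + 37088 = 37001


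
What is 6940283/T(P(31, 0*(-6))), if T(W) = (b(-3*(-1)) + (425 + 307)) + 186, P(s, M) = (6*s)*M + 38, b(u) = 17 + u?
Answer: 991469/134 ≈ 7399.0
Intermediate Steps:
P(s, M) = 38 + 6*M*s (P(s, M) = 6*M*s + 38 = 38 + 6*M*s)
T(W) = 938 (T(W) = ((17 - 3*(-1)) + (425 + 307)) + 186 = ((17 + 3) + 732) + 186 = (20 + 732) + 186 = 752 + 186 = 938)
6940283/T(P(31, 0*(-6))) = 6940283/938 = 6940283*(1/938) = 991469/134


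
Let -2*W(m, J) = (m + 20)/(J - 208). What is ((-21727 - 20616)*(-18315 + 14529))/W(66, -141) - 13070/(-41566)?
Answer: 1162775570504671/893669 ≈ 1.3011e+9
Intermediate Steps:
W(m, J) = -(20 + m)/(2*(-208 + J)) (W(m, J) = -(m + 20)/(2*(J - 208)) = -(20 + m)/(2*(-208 + J)))
((-21727 - 20616)*(-18315 + 14529))/W(66, -141) - 13070/(-41566) = ((-21727 - 20616)*(-18315 + 14529))/(((-20 - 1*66)/(2*(-208 - 141)))) - 13070/(-41566) = (-42343*(-3786))/(((½)*(-20 - 66)/(-349))) - 13070*(-1/41566) = 160310598/(((½)*(-1/349)*(-86))) + 6535/20783 = 160310598/(43/349) + 6535/20783 = 160310598*(349/43) + 6535/20783 = 55948398702/43 + 6535/20783 = 1162775570504671/893669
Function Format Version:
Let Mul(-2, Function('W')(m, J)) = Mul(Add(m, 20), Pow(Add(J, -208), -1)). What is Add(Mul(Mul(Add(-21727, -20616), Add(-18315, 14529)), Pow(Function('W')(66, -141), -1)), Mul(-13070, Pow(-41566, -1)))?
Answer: Rational(1162775570504671, 893669) ≈ 1.3011e+9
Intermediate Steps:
Function('W')(m, J) = Mul(Rational(-1, 2), Pow(Add(-208, J), -1), Add(20, m)) (Function('W')(m, J) = Mul(Rational(-1, 2), Mul(Add(m, 20), Pow(Add(J, -208), -1))) = Mul(Rational(-1, 2), Mul(Add(20, m), Pow(Add(-208, J), -1))) = Mul(Rational(-1, 2), Mul(Pow(Add(-208, J), -1), Add(20, m))) = Mul(Rational(-1, 2), Pow(Add(-208, J), -1), Add(20, m)))
Add(Mul(Mul(Add(-21727, -20616), Add(-18315, 14529)), Pow(Function('W')(66, -141), -1)), Mul(-13070, Pow(-41566, -1))) = Add(Mul(Mul(Add(-21727, -20616), Add(-18315, 14529)), Pow(Mul(Rational(1, 2), Pow(Add(-208, -141), -1), Add(-20, Mul(-1, 66))), -1)), Mul(-13070, Pow(-41566, -1))) = Add(Mul(Mul(-42343, -3786), Pow(Mul(Rational(1, 2), Pow(-349, -1), Add(-20, -66)), -1)), Mul(-13070, Rational(-1, 41566))) = Add(Mul(160310598, Pow(Mul(Rational(1, 2), Rational(-1, 349), -86), -1)), Rational(6535, 20783)) = Add(Mul(160310598, Pow(Rational(43, 349), -1)), Rational(6535, 20783)) = Add(Mul(160310598, Rational(349, 43)), Rational(6535, 20783)) = Add(Rational(55948398702, 43), Rational(6535, 20783)) = Rational(1162775570504671, 893669)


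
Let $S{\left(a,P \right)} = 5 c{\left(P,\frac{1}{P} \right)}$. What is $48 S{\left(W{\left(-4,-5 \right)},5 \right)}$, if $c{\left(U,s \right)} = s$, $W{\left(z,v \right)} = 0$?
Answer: $48$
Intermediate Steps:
$S{\left(a,P \right)} = \frac{5}{P}$
$48 S{\left(W{\left(-4,-5 \right)},5 \right)} = 48 \cdot \frac{5}{5} = 48 \cdot 5 \cdot \frac{1}{5} = 48 \cdot 1 = 48$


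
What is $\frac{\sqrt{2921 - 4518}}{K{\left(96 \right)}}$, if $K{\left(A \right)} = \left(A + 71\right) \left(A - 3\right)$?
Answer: $\frac{i \sqrt{1597}}{15531} \approx 0.0025731 i$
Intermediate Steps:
$K{\left(A \right)} = \left(-3 + A\right) \left(71 + A\right)$ ($K{\left(A \right)} = \left(71 + A\right) \left(-3 + A\right) = \left(-3 + A\right) \left(71 + A\right)$)
$\frac{\sqrt{2921 - 4518}}{K{\left(96 \right)}} = \frac{\sqrt{2921 - 4518}}{-213 + 96^{2} + 68 \cdot 96} = \frac{\sqrt{-1597}}{-213 + 9216 + 6528} = \frac{i \sqrt{1597}}{15531}$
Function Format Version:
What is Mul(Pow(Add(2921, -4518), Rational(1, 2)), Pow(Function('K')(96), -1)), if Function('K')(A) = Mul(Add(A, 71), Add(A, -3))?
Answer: Mul(Rational(1, 15531), I, Pow(1597, Rational(1, 2))) ≈ Mul(0.0025731, I)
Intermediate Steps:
Function('K')(A) = Mul(Add(-3, A), Add(71, A)) (Function('K')(A) = Mul(Add(71, A), Add(-3, A)) = Mul(Add(-3, A), Add(71, A)))
Mul(Pow(Add(2921, -4518), Rational(1, 2)), Pow(Function('K')(96), -1)) = Mul(Pow(Add(2921, -4518), Rational(1, 2)), Pow(Add(-213, Pow(96, 2), Mul(68, 96)), -1)) = Mul(Pow(-1597, Rational(1, 2)), Pow(Add(-213, 9216, 6528), -1)) = Mul(Mul(I, Pow(1597, Rational(1, 2))), Pow(15531, -1)) = Mul(Mul(I, Pow(1597, Rational(1, 2))), Rational(1, 15531)) = Mul(Rational(1, 15531), I, Pow(1597, Rational(1, 2)))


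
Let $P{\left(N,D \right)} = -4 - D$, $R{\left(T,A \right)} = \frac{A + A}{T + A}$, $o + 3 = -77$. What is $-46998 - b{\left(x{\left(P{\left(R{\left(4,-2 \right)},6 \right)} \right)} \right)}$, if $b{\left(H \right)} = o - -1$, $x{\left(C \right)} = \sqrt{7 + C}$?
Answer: $-46919$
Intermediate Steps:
$o = -80$ ($o = -3 - 77 = -80$)
$R{\left(T,A \right)} = \frac{2 A}{A + T}$
$b{\left(H \right)} = -79$ ($b{\left(H \right)} = -80 - -1 = -80 + 1 = -79$)
$-46998 - b{\left(x{\left(P{\left(R{\left(4,-2 \right)},6 \right)} \right)} \right)} = -46998 - -79 = -46998 + 79 = -46919$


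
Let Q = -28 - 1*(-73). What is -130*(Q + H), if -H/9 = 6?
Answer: 1170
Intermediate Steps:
Q = 45 (Q = -28 + 73 = 45)
H = -54 (H = -9*6 = -54)
-130*(Q + H) = -130*(45 - 54) = -130*(-9) = 1170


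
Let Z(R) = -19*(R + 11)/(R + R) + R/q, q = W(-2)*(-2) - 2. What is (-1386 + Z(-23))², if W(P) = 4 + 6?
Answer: 494623857025/256036 ≈ 1.9319e+6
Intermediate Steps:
W(P) = 10
q = -22 (q = 10*(-2) - 2 = -20 - 2 = -22)
Z(R) = -R/22 - 19*(11 + R)/(2*R) (Z(R) = -19*(R + 11)/(R + R) + R/(-22) = -19*(11 + R)/(2*R) + R*(-1/22) = -19*(11 + R)/(2*R) - R/22 = -R/22 - 19*(11 + R)/(2*R))
(-1386 + Z(-23))² = (-1386 + (1/22)*(-2299 - 23*(-209 - 1*(-23)))/(-23))² = (-1386 + (1/22)*(-1/23)*(-2299 - 23*(-209 + 23)))² = (-1386 + (1/22)*(-1/23)*(-2299 - 23*(-186)))² = (-1386 + (1/22)*(-1/23)*(-2299 + 4278))² = (-1386 + (1/22)*(-1/23)*1979)² = (-1386 - 1979/506)² = (-703295/506)² = 494623857025/256036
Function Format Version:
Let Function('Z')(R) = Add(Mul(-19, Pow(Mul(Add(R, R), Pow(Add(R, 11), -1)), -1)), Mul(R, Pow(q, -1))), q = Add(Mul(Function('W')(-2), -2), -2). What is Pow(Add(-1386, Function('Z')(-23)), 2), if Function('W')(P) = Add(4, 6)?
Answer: Rational(494623857025, 256036) ≈ 1.9319e+6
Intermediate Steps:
Function('W')(P) = 10
q = -22 (q = Add(Mul(10, -2), -2) = Add(-20, -2) = -22)
Function('Z')(R) = Add(Mul(Rational(-1, 22), R), Mul(Rational(-19, 2), Pow(R, -1), Add(11, R))) (Function('Z')(R) = Add(Mul(-19, Pow(Mul(Add(R, R), Pow(Add(R, 11), -1)), -1)), Mul(R, Pow(-22, -1))) = Add(Mul(-19, Pow(Mul(Mul(2, R), Pow(Add(11, R), -1)), -1)), Mul(R, Rational(-1, 22))) = Add(Mul(-19, Pow(Mul(2, R, Pow(Add(11, R), -1)), -1)), Mul(Rational(-1, 22), R)) = Add(Mul(-19, Mul(Rational(1, 2), Pow(R, -1), Add(11, R))), Mul(Rational(-1, 22), R)) = Add(Mul(Rational(-19, 2), Pow(R, -1), Add(11, R)), Mul(Rational(-1, 22), R)) = Add(Mul(Rational(-1, 22), R), Mul(Rational(-19, 2), Pow(R, -1), Add(11, R))))
Pow(Add(-1386, Function('Z')(-23)), 2) = Pow(Add(-1386, Mul(Rational(1, 22), Pow(-23, -1), Add(-2299, Mul(-23, Add(-209, Mul(-1, -23)))))), 2) = Pow(Add(-1386, Mul(Rational(1, 22), Rational(-1, 23), Add(-2299, Mul(-23, Add(-209, 23))))), 2) = Pow(Add(-1386, Mul(Rational(1, 22), Rational(-1, 23), Add(-2299, Mul(-23, -186)))), 2) = Pow(Add(-1386, Mul(Rational(1, 22), Rational(-1, 23), Add(-2299, 4278))), 2) = Pow(Add(-1386, Mul(Rational(1, 22), Rational(-1, 23), 1979)), 2) = Pow(Add(-1386, Rational(-1979, 506)), 2) = Pow(Rational(-703295, 506), 2) = Rational(494623857025, 256036)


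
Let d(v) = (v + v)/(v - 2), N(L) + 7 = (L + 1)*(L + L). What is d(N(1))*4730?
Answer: 5676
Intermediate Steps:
N(L) = -7 + 2*L*(1 + L) (N(L) = -7 + (L + 1)*(L + L) = -7 + (1 + L)*(2*L) = -7 + 2*L*(1 + L))
d(v) = 2*v/(-2 + v) (d(v) = (2*v)/(-2 + v) = 2*v/(-2 + v))
d(N(1))*4730 = (2*(-7 + 2*1 + 2*1**2)/(-2 + (-7 + 2*1 + 2*1**2)))*4730 = (2*(-7 + 2 + 2*1)/(-2 + (-7 + 2 + 2*1)))*4730 = (2*(-7 + 2 + 2)/(-2 + (-7 + 2 + 2)))*4730 = (2*(-3)/(-2 - 3))*4730 = (2*(-3)/(-5))*4730 = (2*(-3)*(-1/5))*4730 = (6/5)*4730 = 5676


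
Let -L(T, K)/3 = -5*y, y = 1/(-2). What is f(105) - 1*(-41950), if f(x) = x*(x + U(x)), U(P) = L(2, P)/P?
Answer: 105935/2 ≈ 52968.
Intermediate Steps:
y = -½ ≈ -0.50000
L(T, K) = -15/2 (L(T, K) = -(-15)*(-1)/2 = -3*5/2 = -15/2)
U(P) = -15/(2*P)
f(x) = x*(x - 15/(2*x))
f(105) - 1*(-41950) = (-15/2 + 105²) - 1*(-41950) = (-15/2 + 11025) + 41950 = 22035/2 + 41950 = 105935/2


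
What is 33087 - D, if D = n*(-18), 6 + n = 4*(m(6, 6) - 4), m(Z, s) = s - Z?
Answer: 32691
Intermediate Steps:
n = -22 (n = -6 + 4*((6 - 1*6) - 4) = -6 + 4*((6 - 6) - 4) = -6 + 4*(0 - 4) = -6 + 4*(-4) = -6 - 16 = -22)
D = 396 (D = -22*(-18) = 396)
33087 - D = 33087 - 1*396 = 33087 - 396 = 32691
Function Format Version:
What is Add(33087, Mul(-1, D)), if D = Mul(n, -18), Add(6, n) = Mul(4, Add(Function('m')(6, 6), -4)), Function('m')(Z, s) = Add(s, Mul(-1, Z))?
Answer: 32691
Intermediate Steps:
n = -22 (n = Add(-6, Mul(4, Add(Add(6, Mul(-1, 6)), -4))) = Add(-6, Mul(4, Add(Add(6, -6), -4))) = Add(-6, Mul(4, Add(0, -4))) = Add(-6, Mul(4, -4)) = Add(-6, -16) = -22)
D = 396 (D = Mul(-22, -18) = 396)
Add(33087, Mul(-1, D)) = Add(33087, Mul(-1, 396)) = Add(33087, -396) = 32691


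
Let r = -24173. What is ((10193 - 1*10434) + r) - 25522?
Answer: -49936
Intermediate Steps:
((10193 - 1*10434) + r) - 25522 = ((10193 - 1*10434) - 24173) - 25522 = ((10193 - 10434) - 24173) - 25522 = (-241 - 24173) - 25522 = -24414 - 25522 = -49936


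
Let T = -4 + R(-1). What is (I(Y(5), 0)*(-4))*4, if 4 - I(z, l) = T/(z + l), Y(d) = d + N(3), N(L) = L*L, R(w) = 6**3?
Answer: 1248/7 ≈ 178.29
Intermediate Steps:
R(w) = 216
T = 212 (T = -4 + 216 = 212)
N(L) = L**2
Y(d) = 9 + d (Y(d) = d + 3**2 = d + 9 = 9 + d)
I(z, l) = 4 - 212/(l + z) (I(z, l) = 4 - 212/(z + l) = 4 - 212/(l + z))
(I(Y(5), 0)*(-4))*4 = ((4*(-53 + 0 + (9 + 5))/(0 + (9 + 5)))*(-4))*4 = ((4*(-53 + 0 + 14)/(0 + 14))*(-4))*4 = ((4*(-39)/14)*(-4))*4 = ((4*(1/14)*(-39))*(-4))*4 = -78/7*(-4)*4 = (312/7)*4 = 1248/7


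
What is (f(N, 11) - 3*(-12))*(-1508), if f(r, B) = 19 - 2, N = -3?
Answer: -79924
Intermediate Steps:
f(r, B) = 17
(f(N, 11) - 3*(-12))*(-1508) = (17 - 3*(-12))*(-1508) = (17 + 36)*(-1508) = 53*(-1508) = -79924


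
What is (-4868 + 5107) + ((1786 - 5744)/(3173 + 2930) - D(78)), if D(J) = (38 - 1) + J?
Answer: 752814/6103 ≈ 123.35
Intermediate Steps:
D(J) = 37 + J
(-4868 + 5107) + ((1786 - 5744)/(3173 + 2930) - D(78)) = (-4868 + 5107) + ((1786 - 5744)/(3173 + 2930) - (37 + 78)) = 239 + (-3958/6103 - 1*115) = 239 + (-3958*1/6103 - 115) = 239 + (-3958/6103 - 115) = 239 - 705803/6103 = 752814/6103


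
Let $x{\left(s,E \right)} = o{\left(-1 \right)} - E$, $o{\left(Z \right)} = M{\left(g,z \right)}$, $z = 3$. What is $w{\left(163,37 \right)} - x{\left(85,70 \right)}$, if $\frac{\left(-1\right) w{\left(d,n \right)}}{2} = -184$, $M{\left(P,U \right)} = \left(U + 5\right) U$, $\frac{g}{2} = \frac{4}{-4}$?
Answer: $414$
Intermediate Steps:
$g = -2$ ($g = 2 \frac{4}{-4} = 2 \cdot 4 \left(- \frac{1}{4}\right) = 2 \left(-1\right) = -2$)
$M{\left(P,U \right)} = U \left(5 + U\right)$ ($M{\left(P,U \right)} = \left(5 + U\right) U = U \left(5 + U\right)$)
$w{\left(d,n \right)} = 368$ ($w{\left(d,n \right)} = \left(-2\right) \left(-184\right) = 368$)
$o{\left(Z \right)} = 24$ ($o{\left(Z \right)} = 3 \left(5 + 3\right) = 3 \cdot 8 = 24$)
$x{\left(s,E \right)} = 24 - E$
$w{\left(163,37 \right)} - x{\left(85,70 \right)} = 368 - \left(24 - 70\right) = 368 - -46 = 368 + 46 = 414$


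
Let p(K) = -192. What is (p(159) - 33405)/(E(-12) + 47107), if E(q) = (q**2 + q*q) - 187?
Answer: -11199/15736 ≈ -0.71168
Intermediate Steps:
E(q) = -187 + 2*q**2 (E(q) = (q**2 + q**2) - 187 = 2*q**2 - 187 = -187 + 2*q**2)
(p(159) - 33405)/(E(-12) + 47107) = (-192 - 33405)/((-187 + 2*(-12)**2) + 47107) = -33597/((-187 + 2*144) + 47107) = -33597/((-187 + 288) + 47107) = -33597/(101 + 47107) = -33597/47208 = -33597*1/47208 = -11199/15736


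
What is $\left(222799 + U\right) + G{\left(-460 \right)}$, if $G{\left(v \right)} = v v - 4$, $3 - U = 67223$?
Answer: $367175$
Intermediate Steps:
$U = -67220$ ($U = 3 - 67223 = -67220$)
$G{\left(v \right)} = -4 + v^{2}$ ($G{\left(v \right)} = v^{2} - 4 = -4 + v^{2}$)
$\left(222799 + U\right) + G{\left(-460 \right)} = \left(222799 - 67220\right) - \left(4 - \left(-460\right)^{2}\right) = 155579 + \left(-4 + 211600\right) = 155579 + 211596 = 367175$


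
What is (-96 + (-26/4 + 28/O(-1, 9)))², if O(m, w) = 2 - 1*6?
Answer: 47961/4 ≈ 11990.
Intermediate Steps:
O(m, w) = -4 (O(m, w) = 2 - 6 = -4)
(-96 + (-26/4 + 28/O(-1, 9)))² = (-96 + (-26/4 + 28/(-4)))² = (-96 + (-26*¼ + 28*(-¼)))² = (-96 + (-13/2 - 7))² = (-96 - 27/2)² = (-219/2)² = 47961/4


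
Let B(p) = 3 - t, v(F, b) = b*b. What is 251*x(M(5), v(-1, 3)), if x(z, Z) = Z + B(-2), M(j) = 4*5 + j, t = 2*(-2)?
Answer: 4016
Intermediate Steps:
t = -4
v(F, b) = b**2
M(j) = 20 + j
B(p) = 7 (B(p) = 3 - 1*(-4) = 3 + 4 = 7)
x(z, Z) = 7 + Z (x(z, Z) = Z + 7 = 7 + Z)
251*x(M(5), v(-1, 3)) = 251*(7 + 3**2) = 251*(7 + 9) = 251*16 = 4016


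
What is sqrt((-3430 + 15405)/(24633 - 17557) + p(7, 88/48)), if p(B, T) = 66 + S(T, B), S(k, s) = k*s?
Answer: sqrt(9071780493)/10614 ≈ 8.9736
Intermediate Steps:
p(B, T) = 66 + B*T (p(B, T) = 66 + T*B = 66 + B*T)
sqrt((-3430 + 15405)/(24633 - 17557) + p(7, 88/48)) = sqrt((-3430 + 15405)/(24633 - 17557) + (66 + 7*(88/48))) = sqrt(11975/7076 + (66 + 7*(88*(1/48)))) = sqrt(11975*(1/7076) + (66 + 7*(11/6))) = sqrt(11975/7076 + (66 + 77/6)) = sqrt(11975/7076 + 473/6) = sqrt(1709399/21228) = sqrt(9071780493)/10614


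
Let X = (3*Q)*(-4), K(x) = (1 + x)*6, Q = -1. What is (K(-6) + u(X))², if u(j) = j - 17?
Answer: 1225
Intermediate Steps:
K(x) = 6 + 6*x
X = 12 (X = (3*(-1))*(-4) = -3*(-4) = 12)
u(j) = -17 + j
(K(-6) + u(X))² = ((6 + 6*(-6)) + (-17 + 12))² = ((6 - 36) - 5)² = (-30 - 5)² = (-35)² = 1225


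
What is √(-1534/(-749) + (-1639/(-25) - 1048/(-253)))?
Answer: √64412291567701/947485 ≈ 8.4706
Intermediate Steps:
√(-1534/(-749) + (-1639/(-25) - 1048/(-253))) = √(-1534*(-1/749) + (-1639*(-1/25) - 1048*(-1/253))) = √(1534/749 + (1639/25 + 1048/253)) = √(1534/749 + 440867/6325) = √(339911933/4737425) = √64412291567701/947485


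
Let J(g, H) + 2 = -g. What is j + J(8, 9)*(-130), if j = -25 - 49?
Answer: 1226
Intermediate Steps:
j = -74
J(g, H) = -2 - g
j + J(8, 9)*(-130) = -74 + (-2 - 1*8)*(-130) = -74 + (-2 - 8)*(-130) = -74 - 10*(-130) = -74 + 1300 = 1226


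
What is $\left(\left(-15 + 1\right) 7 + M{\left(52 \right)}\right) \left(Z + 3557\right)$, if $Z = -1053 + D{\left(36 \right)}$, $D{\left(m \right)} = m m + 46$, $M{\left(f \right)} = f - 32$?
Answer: $-299988$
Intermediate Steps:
$M{\left(f \right)} = -32 + f$ ($M{\left(f \right)} = f - 32 = -32 + f$)
$D{\left(m \right)} = 46 + m^{2}$ ($D{\left(m \right)} = m^{2} + 46 = 46 + m^{2}$)
$Z = 289$ ($Z = -1053 + \left(46 + 36^{2}\right) = -1053 + \left(46 + 1296\right) = -1053 + 1342 = 289$)
$\left(\left(-15 + 1\right) 7 + M{\left(52 \right)}\right) \left(Z + 3557\right) = \left(\left(-15 + 1\right) 7 + \left(-32 + 52\right)\right) \left(289 + 3557\right) = \left(\left(-14\right) 7 + 20\right) 3846 = \left(-98 + 20\right) 3846 = \left(-78\right) 3846 = -299988$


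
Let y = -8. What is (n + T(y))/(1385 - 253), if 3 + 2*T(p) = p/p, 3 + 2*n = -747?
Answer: -94/283 ≈ -0.33216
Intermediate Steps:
n = -375 (n = -3/2 + (½)*(-747) = -3/2 - 747/2 = -375)
T(p) = -1 (T(p) = -3/2 + (p/p)/2 = -3/2 + (½)*1 = -3/2 + ½ = -1)
(n + T(y))/(1385 - 253) = (-375 - 1)/(1385 - 253) = -376/1132 = -376*1/1132 = -94/283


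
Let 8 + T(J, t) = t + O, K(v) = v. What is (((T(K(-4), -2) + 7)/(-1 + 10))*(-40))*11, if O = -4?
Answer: 3080/9 ≈ 342.22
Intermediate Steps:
T(J, t) = -12 + t (T(J, t) = -8 + (t - 4) = -8 + (-4 + t) = -12 + t)
(((T(K(-4), -2) + 7)/(-1 + 10))*(-40))*11 = ((((-12 - 2) + 7)/(-1 + 10))*(-40))*11 = (((-14 + 7)/9)*(-40))*11 = (-7*⅑*(-40))*11 = -7/9*(-40)*11 = (280/9)*11 = 3080/9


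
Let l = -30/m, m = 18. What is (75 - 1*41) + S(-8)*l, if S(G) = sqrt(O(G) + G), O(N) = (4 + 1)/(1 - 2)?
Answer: 34 - 5*I*sqrt(13)/3 ≈ 34.0 - 6.0093*I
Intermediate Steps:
O(N) = -5 (O(N) = 5/(-1) = 5*(-1) = -5)
S(G) = sqrt(-5 + G)
l = -5/3 (l = -30/18 = -30*1/18 = -5/3 ≈ -1.6667)
(75 - 1*41) + S(-8)*l = (75 - 1*41) + sqrt(-5 - 8)*(-5/3) = (75 - 41) + sqrt(-13)*(-5/3) = 34 + (I*sqrt(13))*(-5/3) = 34 - 5*I*sqrt(13)/3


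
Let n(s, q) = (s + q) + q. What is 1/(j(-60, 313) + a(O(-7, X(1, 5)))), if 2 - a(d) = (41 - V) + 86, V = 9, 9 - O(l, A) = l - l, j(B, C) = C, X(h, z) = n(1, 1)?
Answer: 1/197 ≈ 0.0050761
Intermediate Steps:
n(s, q) = s + 2*q (n(s, q) = (q + s) + q = s + 2*q)
X(h, z) = 3 (X(h, z) = 1 + 2*1 = 1 + 2 = 3)
O(l, A) = 9 (O(l, A) = 9 - (l - l) = 9 - 1*0 = 9 + 0 = 9)
a(d) = -116 (a(d) = 2 - ((41 - 1*9) + 86) = 2 - ((41 - 9) + 86) = 2 - (32 + 86) = 2 - 1*118 = 2 - 118 = -116)
1/(j(-60, 313) + a(O(-7, X(1, 5)))) = 1/(313 - 116) = 1/197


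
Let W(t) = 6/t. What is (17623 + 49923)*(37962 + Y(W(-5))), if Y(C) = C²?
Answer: 64106962956/25 ≈ 2.5643e+9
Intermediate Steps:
(17623 + 49923)*(37962 + Y(W(-5))) = (17623 + 49923)*(37962 + (6/(-5))²) = 67546*(37962 + (6*(-⅕))²) = 67546*(37962 + (-6/5)²) = 67546*(37962 + 36/25) = 67546*(949086/25) = 64106962956/25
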